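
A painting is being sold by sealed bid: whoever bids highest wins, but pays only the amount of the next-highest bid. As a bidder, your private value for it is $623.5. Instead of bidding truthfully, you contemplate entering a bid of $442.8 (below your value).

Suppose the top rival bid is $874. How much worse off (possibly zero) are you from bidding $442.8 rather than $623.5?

$0

Bidding your value $623.5: you lose (since $623.5 < $874). Payoff $0.
Bidding $442.8: you lose. Payoff $0.
Difference = $0 − $0 = $0; both bids lead to the same outcome because the competing bid is above both your value and your alternative bid.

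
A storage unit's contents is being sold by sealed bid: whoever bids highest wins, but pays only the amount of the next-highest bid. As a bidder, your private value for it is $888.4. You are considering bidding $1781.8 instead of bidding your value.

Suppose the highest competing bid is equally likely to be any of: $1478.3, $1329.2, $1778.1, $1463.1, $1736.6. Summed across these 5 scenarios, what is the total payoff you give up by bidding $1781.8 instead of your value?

The deviation costs you only when the competing bid falls strictly between $888.4 and $1781.8; elsewhere both bids give the same outcome.
$1478.3: truthful payoff $0, deviation payoff −$589.9 → loss $589.9.
$1329.2: truthful payoff $0, deviation payoff −$440.8 → loss $440.8.
$1778.1: truthful payoff $0, deviation payoff −$889.7 → loss $889.7.
$1463.1: truthful payoff $0, deviation payoff −$574.7 → loss $574.7.
$1736.6: truthful payoff $0, deviation payoff −$848.2 → loss $848.2.
Total loss = $589.9 + $440.8 + $889.7 + $574.7 + $848.2 = $3343.3.

$3343.3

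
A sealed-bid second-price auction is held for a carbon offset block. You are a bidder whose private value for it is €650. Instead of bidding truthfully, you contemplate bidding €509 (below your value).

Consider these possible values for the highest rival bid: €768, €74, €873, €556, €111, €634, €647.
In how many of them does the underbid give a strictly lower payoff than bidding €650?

The deviation hurts exactly when the highest competing bid lies strictly between €509 and €650 — underbidding then forfeits a profitable win.
€768: above both → same outcome either way.
€74: below both → same outcome either way.
€873: above both → same outcome either way.
€556: inside the interval → strictly worse (loss €94).
€111: below both → same outcome either way.
€634: inside the interval → strictly worse (loss €16).
€647: inside the interval → strictly worse (loss €3).
Count: 3.

3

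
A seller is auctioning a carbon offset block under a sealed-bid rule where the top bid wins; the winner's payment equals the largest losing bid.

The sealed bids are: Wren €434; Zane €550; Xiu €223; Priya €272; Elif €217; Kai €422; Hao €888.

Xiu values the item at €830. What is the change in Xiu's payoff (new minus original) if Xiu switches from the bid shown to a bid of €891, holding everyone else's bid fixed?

The highest bid among the other bidders is €888; Xiu's bid doesn't change that.
Original bid €223: Xiu is not highest (top rival bid is €888); payoff €0.
Alternative bid €891: Xiu is highest, pays the top rival bid €888; payoff €830 − €888 = −€58.
Change in payoff = −€58 − (€0) = −€58.

−€58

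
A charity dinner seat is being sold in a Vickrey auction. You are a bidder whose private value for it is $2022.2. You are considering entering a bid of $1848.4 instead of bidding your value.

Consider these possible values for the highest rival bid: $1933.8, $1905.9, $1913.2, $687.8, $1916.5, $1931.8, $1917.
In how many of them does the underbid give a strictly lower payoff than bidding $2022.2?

6

The deviation hurts exactly when the highest competing bid lies strictly between $1848.4 and $2022.2 — underbidding then forfeits a profitable win.
$1933.8: inside the interval → strictly worse (loss $88.4).
$1905.9: inside the interval → strictly worse (loss $116.3).
$1913.2: inside the interval → strictly worse (loss $109).
$687.8: below both → same outcome either way.
$1916.5: inside the interval → strictly worse (loss $105.7).
$1931.8: inside the interval → strictly worse (loss $90.4).
$1917: inside the interval → strictly worse (loss $105.2).
Count: 6.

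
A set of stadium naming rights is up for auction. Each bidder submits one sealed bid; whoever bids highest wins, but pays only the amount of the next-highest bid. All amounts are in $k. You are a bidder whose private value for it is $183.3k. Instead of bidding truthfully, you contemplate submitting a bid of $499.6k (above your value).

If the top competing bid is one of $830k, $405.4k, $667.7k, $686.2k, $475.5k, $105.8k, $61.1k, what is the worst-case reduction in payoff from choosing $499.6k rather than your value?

$830k: same outcome either way → loss $0k.
$405.4k: truthful gives $0k, deviation gives −$222.1k → loss $222.1k.
$667.7k: same outcome either way → loss $0k.
$686.2k: same outcome either way → loss $0k.
$475.5k: truthful gives $0k, deviation gives −$292.2k → loss $292.2k.
$105.8k: same outcome either way → loss $0k.
$61.1k: same outcome either way → loss $0k.
Maximum loss: $292.2k.

$292.2k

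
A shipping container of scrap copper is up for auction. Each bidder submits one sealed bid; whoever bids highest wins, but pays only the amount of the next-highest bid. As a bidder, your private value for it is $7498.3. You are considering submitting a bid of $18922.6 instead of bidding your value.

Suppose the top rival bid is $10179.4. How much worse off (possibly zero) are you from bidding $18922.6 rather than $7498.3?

Bidding your value $7498.3: you lose (since $7498.3 < $10179.4). Payoff $0.
Bidding $18922.6: you win and pay $10179.4. Payoff $7498.3 − $10179.4 = −$2681.1.
The competing bid $10179.4 lies between your value and your inflated bid, so overbidding wins an item priced above your value.
Loss from deviating = $0 − (−$2681.1) = $2681.1.

$2681.1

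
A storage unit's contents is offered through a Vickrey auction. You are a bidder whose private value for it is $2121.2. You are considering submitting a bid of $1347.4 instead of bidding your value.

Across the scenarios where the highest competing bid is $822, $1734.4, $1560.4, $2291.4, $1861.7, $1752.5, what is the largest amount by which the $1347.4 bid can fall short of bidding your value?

$822: same outcome either way → loss $0.
$1734.4: truthful gives $386.8, deviation gives $0 → loss $386.8.
$1560.4: truthful gives $560.8, deviation gives $0 → loss $560.8.
$2291.4: same outcome either way → loss $0.
$1861.7: truthful gives $259.5, deviation gives $0 → loss $259.5.
$1752.5: truthful gives $368.7, deviation gives $0 → loss $368.7.
Maximum loss: $560.8.

$560.8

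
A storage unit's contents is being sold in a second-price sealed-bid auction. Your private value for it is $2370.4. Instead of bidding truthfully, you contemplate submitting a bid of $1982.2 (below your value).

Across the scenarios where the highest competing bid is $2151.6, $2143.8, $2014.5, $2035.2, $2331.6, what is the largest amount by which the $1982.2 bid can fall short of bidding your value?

$2151.6: truthful gives $218.8, deviation gives $0 → loss $218.8.
$2143.8: truthful gives $226.6, deviation gives $0 → loss $226.6.
$2014.5: truthful gives $355.9, deviation gives $0 → loss $355.9.
$2035.2: truthful gives $335.2, deviation gives $0 → loss $335.2.
$2331.6: truthful gives $38.8, deviation gives $0 → loss $38.8.
Maximum loss: $355.9.

$355.9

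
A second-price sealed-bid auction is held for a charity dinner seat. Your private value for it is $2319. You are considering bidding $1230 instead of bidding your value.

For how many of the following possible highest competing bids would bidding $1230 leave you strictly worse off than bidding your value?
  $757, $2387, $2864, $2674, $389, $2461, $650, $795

The deviation hurts exactly when the highest competing bid lies strictly between $1230 and $2319 — underbidding then forfeits a profitable win.
$757: below both → same outcome either way.
$2387: above both → same outcome either way.
$2864: above both → same outcome either way.
$2674: above both → same outcome either way.
$389: below both → same outcome either way.
$2461: above both → same outcome either way.
$650: below both → same outcome either way.
$795: below both → same outcome either way.
Count: 0.

0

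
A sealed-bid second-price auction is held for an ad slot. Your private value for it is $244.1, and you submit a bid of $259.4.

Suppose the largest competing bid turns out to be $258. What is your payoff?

−$13.9

Your bid $259.4 exceeds the highest competing bid $258, so you win.
In a second-price auction the winner pays the second-highest bid, $258.
Payoff = value − price = $244.1 − $258 = −$13.9.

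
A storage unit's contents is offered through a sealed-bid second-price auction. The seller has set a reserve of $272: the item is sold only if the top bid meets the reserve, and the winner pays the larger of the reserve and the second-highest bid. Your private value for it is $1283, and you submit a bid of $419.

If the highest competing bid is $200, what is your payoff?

$1011

Your bid $419 is the highest and exceeds the reserve.
Price = max(second-highest bid, reserve) = max($200, $272) = $272.
Payoff = $1283 − $272 = $1011.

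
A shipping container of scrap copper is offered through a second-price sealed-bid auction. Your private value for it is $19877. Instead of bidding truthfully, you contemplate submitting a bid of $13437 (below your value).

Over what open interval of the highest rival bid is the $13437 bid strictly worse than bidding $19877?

If the competing bid is below $13437, both bids win at the same price — no difference.
If it is above $19877, both bids lose — no difference.
If it lies strictly between $13437 and $19877, bidding your value wins at a price below your value (positive payoff) while bidding $13437 loses (payoff 0).
So the deviation strictly hurts on the open interval ($13437, $19877).

($13437, $19877)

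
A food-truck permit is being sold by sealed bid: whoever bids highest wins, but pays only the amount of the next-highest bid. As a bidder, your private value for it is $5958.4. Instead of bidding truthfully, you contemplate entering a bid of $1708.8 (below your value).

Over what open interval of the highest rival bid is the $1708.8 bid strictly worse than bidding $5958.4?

If the competing bid is below $1708.8, both bids win at the same price — no difference.
If it is above $5958.4, both bids lose — no difference.
If it lies strictly between $1708.8 and $5958.4, bidding your value wins at a price below your value (positive payoff) while bidding $1708.8 loses (payoff 0).
So the deviation strictly hurts on the open interval ($1708.8, $5958.4).

($1708.8, $5958.4)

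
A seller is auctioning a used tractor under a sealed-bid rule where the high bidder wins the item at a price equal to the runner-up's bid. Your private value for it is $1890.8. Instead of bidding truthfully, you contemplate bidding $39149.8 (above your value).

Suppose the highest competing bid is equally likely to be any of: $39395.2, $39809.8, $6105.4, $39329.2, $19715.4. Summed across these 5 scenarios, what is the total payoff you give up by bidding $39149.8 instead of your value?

$22039.2

The deviation costs you only when the competing bid falls strictly between $1890.8 and $39149.8; elsewhere both bids give the same outcome.
$39395.2: outcomes coincide → loss $0.
$39809.8: outcomes coincide → loss $0.
$6105.4: truthful payoff $0, deviation payoff −$4214.6 → loss $4214.6.
$39329.2: outcomes coincide → loss $0.
$19715.4: truthful payoff $0, deviation payoff −$17824.6 → loss $17824.6.
Total loss = $4214.6 + $17824.6 = $22039.2.
Truthful bidding weakly dominates here: raising your bid can only win items priced above your value, and lowering it can only forfeit items priced below.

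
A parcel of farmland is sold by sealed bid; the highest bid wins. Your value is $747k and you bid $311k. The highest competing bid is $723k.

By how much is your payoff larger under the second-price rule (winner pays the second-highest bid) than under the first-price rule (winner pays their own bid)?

Your bid $311k is below $723k, so you lose under either rule.
Payoff is $0k in both cases; difference = $0k.

$0k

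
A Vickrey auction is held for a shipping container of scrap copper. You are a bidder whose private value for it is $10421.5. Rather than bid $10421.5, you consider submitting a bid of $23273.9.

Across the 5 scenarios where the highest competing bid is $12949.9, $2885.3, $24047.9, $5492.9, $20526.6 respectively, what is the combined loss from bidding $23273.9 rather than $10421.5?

$12633.5

The deviation costs you only when the competing bid falls strictly between $10421.5 and $23273.9; elsewhere both bids give the same outcome.
$12949.9: truthful payoff $0, deviation payoff −$2528.4 → loss $2528.4.
$2885.3: outcomes coincide → loss $0.
$24047.9: outcomes coincide → loss $0.
$5492.9: outcomes coincide → loss $0.
$20526.6: truthful payoff $0, deviation payoff −$10105.1 → loss $10105.1.
Total loss = $2528.4 + $10105.1 = $12633.5.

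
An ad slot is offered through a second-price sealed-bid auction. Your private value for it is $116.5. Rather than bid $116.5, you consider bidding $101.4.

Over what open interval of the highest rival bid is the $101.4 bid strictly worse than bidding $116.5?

($101.4, $116.5)

If the competing bid is below $101.4, both bids win at the same price — no difference.
If it is above $116.5, both bids lose — no difference.
If it lies strictly between $101.4 and $116.5, bidding your value wins at a price below your value (positive payoff) while bidding $101.4 loses (payoff 0).
So the deviation strictly hurts on the open interval ($101.4, $116.5).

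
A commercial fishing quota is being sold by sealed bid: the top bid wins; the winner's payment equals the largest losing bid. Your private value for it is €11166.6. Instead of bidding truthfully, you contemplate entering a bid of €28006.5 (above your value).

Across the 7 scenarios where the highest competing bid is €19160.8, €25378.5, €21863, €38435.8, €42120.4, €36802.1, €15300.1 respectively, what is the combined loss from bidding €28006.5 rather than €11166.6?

The deviation costs you only when the competing bid falls strictly between €11166.6 and €28006.5; elsewhere both bids give the same outcome.
€19160.8: truthful payoff €0, deviation payoff −€7994.2 → loss €7994.2.
€25378.5: truthful payoff €0, deviation payoff −€14211.9 → loss €14211.9.
€21863: truthful payoff €0, deviation payoff −€10696.4 → loss €10696.4.
€38435.8: outcomes coincide → loss €0.
€42120.4: outcomes coincide → loss €0.
€36802.1: outcomes coincide → loss €0.
€15300.1: truthful payoff €0, deviation payoff −€4133.5 → loss €4133.5.
Total loss = €7994.2 + €14211.9 + €10696.4 + €4133.5 = €37036.

€37036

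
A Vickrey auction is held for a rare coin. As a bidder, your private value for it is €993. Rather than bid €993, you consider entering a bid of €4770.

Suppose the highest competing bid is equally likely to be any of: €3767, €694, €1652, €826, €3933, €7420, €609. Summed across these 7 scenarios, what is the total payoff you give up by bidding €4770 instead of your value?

The deviation costs you only when the competing bid falls strictly between €993 and €4770; elsewhere both bids give the same outcome.
€3767: truthful payoff €0, deviation payoff −€2774 → loss €2774.
€694: outcomes coincide → loss €0.
€1652: truthful payoff €0, deviation payoff −€659 → loss €659.
€826: outcomes coincide → loss €0.
€3933: truthful payoff €0, deviation payoff −€2940 → loss €2940.
€7420: outcomes coincide → loss €0.
€609: outcomes coincide → loss €0.
Total loss = €2774 + €659 + €2940 = €6373.

€6373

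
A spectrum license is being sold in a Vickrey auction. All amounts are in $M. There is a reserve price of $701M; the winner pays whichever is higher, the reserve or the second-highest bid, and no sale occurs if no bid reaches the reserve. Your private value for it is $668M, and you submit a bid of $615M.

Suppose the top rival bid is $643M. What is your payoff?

$0M

Your bid $615M is below the highest competing bid $643M, so you lose. Payoff $0M.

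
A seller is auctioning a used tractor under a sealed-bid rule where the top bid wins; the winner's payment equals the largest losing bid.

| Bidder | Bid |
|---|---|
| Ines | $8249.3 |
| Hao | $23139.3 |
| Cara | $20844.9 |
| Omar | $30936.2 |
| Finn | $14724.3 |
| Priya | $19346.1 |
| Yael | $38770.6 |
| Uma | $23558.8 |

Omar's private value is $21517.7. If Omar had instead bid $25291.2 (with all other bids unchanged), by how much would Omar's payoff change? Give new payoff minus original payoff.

$0

The highest bid among the other bidders is $38770.6; Omar's bid doesn't change that.
Original bid $30936.2: Omar is not highest (top rival bid is $38770.6); payoff $0.
Alternative bid $25291.2: Omar is not highest (top rival bid is $38770.6); payoff $0.
Change in payoff = $0 − ($0) = $0.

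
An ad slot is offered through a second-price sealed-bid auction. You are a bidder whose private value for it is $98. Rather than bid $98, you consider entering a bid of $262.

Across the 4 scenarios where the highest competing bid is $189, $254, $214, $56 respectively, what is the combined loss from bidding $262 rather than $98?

The deviation costs you only when the competing bid falls strictly between $98 and $262; elsewhere both bids give the same outcome.
$189: truthful payoff $0, deviation payoff −$91 → loss $91.
$254: truthful payoff $0, deviation payoff −$156 → loss $156.
$214: truthful payoff $0, deviation payoff −$116 → loss $116.
$56: outcomes coincide → loss $0.
Total loss = $91 + $156 + $116 = $363.
Because the price is fixed by the runner-up's bid, deviating from your value can only change a good outcome into a bad one — never the reverse.

$363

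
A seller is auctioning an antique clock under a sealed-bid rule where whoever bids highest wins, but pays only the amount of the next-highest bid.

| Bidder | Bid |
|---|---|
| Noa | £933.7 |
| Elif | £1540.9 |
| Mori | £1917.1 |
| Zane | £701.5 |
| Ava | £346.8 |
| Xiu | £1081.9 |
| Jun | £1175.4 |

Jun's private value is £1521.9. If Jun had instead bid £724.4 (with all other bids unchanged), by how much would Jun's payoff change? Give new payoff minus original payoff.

£0

The highest bid among the other bidders is £1917.1; Jun's bid doesn't change that.
Original bid £1175.4: Jun is not highest (top rival bid is £1917.1); payoff £0.
Alternative bid £724.4: Jun is not highest (top rival bid is £1917.1); payoff £0.
Change in payoff = £0 − (£0) = £0.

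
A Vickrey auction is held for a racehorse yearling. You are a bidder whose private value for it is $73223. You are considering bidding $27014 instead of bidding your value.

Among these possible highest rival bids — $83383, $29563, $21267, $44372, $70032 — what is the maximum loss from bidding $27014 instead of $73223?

$43660

$83383: same outcome either way → loss $0.
$29563: truthful gives $43660, deviation gives $0 → loss $43660.
$21267: same outcome either way → loss $0.
$44372: truthful gives $28851, deviation gives $0 → loss $28851.
$70032: truthful gives $3191, deviation gives $0 → loss $3191.
Maximum loss: $43660.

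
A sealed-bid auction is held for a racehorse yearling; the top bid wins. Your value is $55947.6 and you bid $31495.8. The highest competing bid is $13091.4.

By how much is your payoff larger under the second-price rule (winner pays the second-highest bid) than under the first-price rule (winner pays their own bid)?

$18404.4

You have the highest bid, so you win under either rule.
Second-price: pay $13091.4 → payoff $42856.2.
First-price: pay your own bid $31495.8 → payoff $24451.8.
Difference = $42856.2 − ($24451.8) = $18404.4.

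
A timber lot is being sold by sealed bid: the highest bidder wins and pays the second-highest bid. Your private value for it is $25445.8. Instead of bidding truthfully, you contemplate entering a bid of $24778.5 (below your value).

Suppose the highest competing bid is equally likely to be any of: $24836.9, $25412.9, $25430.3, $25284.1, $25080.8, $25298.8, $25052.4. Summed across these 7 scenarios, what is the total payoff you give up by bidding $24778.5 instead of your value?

The deviation costs you only when the competing bid falls strictly between $24778.5 and $25445.8; elsewhere both bids give the same outcome.
$24836.9: truthful payoff $608.9, deviation payoff $0 → loss $608.9.
$25412.9: truthful payoff $32.9, deviation payoff $0 → loss $32.9.
$25430.3: truthful payoff $15.5, deviation payoff $0 → loss $15.5.
$25284.1: truthful payoff $161.7, deviation payoff $0 → loss $161.7.
$25080.8: truthful payoff $365, deviation payoff $0 → loss $365.
$25298.8: truthful payoff $147, deviation payoff $0 → loss $147.
$25052.4: truthful payoff $393.4, deviation payoff $0 → loss $393.4.
Total loss = $608.9 + $32.9 + $15.5 + $161.7 + $365 + $147 + $393.4 = $1724.4.

$1724.4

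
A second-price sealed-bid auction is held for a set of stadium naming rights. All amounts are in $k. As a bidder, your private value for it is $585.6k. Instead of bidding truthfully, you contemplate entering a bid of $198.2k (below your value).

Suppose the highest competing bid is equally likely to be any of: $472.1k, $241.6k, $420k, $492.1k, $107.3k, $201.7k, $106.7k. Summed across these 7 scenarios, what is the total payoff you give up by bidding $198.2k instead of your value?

The deviation costs you only when the competing bid falls strictly between $198.2k and $585.6k; elsewhere both bids give the same outcome.
$472.1k: truthful payoff $113.5k, deviation payoff $0k → loss $113.5k.
$241.6k: truthful payoff $344k, deviation payoff $0k → loss $344k.
$420k: truthful payoff $165.6k, deviation payoff $0k → loss $165.6k.
$492.1k: truthful payoff $93.5k, deviation payoff $0k → loss $93.5k.
$107.3k: outcomes coincide → loss $0k.
$201.7k: truthful payoff $383.9k, deviation payoff $0k → loss $383.9k.
$106.7k: outcomes coincide → loss $0k.
Total loss = $113.5k + $344k + $165.6k + $93.5k + $383.9k = $1100.5k.

$1100.5k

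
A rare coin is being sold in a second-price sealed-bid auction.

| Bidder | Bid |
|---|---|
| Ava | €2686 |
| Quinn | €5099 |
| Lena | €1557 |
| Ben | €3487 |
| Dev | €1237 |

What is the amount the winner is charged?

Highest bid: Quinn at €5099, so Quinn wins.
Second-highest bid: Ben at €3487 — that is the price the winner pays.

€3487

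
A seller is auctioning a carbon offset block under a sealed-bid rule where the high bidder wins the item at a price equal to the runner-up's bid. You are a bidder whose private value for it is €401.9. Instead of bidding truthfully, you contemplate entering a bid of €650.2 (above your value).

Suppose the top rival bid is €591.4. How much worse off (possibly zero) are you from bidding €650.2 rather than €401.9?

€189.5

Bidding your value €401.9: you lose (since €401.9 < €591.4). Payoff €0.
Bidding €650.2: you win and pay €591.4. Payoff €401.9 − €591.4 = −€189.5.
The competing bid €591.4 lies between your value and your inflated bid, so overbidding wins an item priced above your value.
Loss from deviating = €0 − (−€189.5) = €189.5.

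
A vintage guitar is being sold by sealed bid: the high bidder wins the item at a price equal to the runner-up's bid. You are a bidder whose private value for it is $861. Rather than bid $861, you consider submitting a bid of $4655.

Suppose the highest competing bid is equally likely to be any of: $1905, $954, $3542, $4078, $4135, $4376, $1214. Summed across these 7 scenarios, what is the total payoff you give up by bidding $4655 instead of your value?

The deviation costs you only when the competing bid falls strictly between $861 and $4655; elsewhere both bids give the same outcome.
$1905: truthful payoff $0, deviation payoff −$1044 → loss $1044.
$954: truthful payoff $0, deviation payoff −$93 → loss $93.
$3542: truthful payoff $0, deviation payoff −$2681 → loss $2681.
$4078: truthful payoff $0, deviation payoff −$3217 → loss $3217.
$4135: truthful payoff $0, deviation payoff −$3274 → loss $3274.
$4376: truthful payoff $0, deviation payoff −$3515 → loss $3515.
$1214: truthful payoff $0, deviation payoff −$353 → loss $353.
Total loss = $1044 + $93 + $2681 + $3217 + $3274 + $3515 + $353 = $14177.

$14177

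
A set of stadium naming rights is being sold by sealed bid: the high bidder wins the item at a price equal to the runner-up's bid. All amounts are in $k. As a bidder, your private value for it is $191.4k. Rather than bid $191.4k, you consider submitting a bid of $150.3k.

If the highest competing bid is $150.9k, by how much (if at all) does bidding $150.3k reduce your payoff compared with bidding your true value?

$40.5k

Bidding your value $191.4k: you win (since $191.4k > $150.9k) and pay $150.9k. Payoff $40.5k.
Bidding $150.3k: you lose. Payoff $0k.
The competing bid $150.9k lies between your shaded bid and your value, so underbidding forfeits an item you could have won at a profitable price.
Loss from deviating = $40.5k − ($0k) = $40.5k.
Because the price is fixed by the runner-up's bid, deviating from your value can only change a good outcome into a bad one — never the reverse.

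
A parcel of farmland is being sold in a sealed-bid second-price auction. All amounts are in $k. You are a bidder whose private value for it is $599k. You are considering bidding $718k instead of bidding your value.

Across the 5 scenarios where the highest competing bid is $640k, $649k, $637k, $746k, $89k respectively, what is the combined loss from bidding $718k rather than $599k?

The deviation costs you only when the competing bid falls strictly between $599k and $718k; elsewhere both bids give the same outcome.
$640k: truthful payoff $0k, deviation payoff −$41k → loss $41k.
$649k: truthful payoff $0k, deviation payoff −$50k → loss $50k.
$637k: truthful payoff $0k, deviation payoff −$38k → loss $38k.
$746k: outcomes coincide → loss $0k.
$89k: outcomes coincide → loss $0k.
Total loss = $41k + $50k + $38k = $129k.

$129k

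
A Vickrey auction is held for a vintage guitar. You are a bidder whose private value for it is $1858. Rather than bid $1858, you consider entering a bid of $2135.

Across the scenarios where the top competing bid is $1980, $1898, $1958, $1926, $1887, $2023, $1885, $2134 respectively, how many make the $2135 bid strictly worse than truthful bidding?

The deviation hurts exactly when the highest competing bid lies strictly between $1858 and $2135 — overbidding then wins at a price above your value.
$1980: inside the interval → strictly worse (loss $122).
$1898: inside the interval → strictly worse (loss $40).
$1958: inside the interval → strictly worse (loss $100).
$1926: inside the interval → strictly worse (loss $68).
$1887: inside the interval → strictly worse (loss $29).
$2023: inside the interval → strictly worse (loss $165).
$1885: inside the interval → strictly worse (loss $27).
$2134: inside the interval → strictly worse (loss $276).
Count: 8.

8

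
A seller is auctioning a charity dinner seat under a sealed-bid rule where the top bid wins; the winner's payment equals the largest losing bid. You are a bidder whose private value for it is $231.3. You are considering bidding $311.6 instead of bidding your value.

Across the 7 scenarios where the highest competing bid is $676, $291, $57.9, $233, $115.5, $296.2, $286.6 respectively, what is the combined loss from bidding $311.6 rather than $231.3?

The deviation costs you only when the competing bid falls strictly between $231.3 and $311.6; elsewhere both bids give the same outcome.
$676: outcomes coincide → loss $0.
$291: truthful payoff $0, deviation payoff −$59.7 → loss $59.7.
$57.9: outcomes coincide → loss $0.
$233: truthful payoff $0, deviation payoff −$1.7 → loss $1.7.
$115.5: outcomes coincide → loss $0.
$296.2: truthful payoff $0, deviation payoff −$64.9 → loss $64.9.
$286.6: truthful payoff $0, deviation payoff −$55.3 → loss $55.3.
Total loss = $59.7 + $1.7 + $64.9 + $55.3 = $181.6.
In a second-price auction your bid sets only whether you win, not what you pay, so bidding your true value is weakly dominant.

$181.6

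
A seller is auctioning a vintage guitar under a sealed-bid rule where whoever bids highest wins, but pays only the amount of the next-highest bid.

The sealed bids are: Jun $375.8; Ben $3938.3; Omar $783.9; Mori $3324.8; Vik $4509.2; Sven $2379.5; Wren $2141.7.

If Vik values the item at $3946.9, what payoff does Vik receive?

$8.6

Highest bid: Vik at $4509.2, so Vik wins.
Second-highest bid: Ben at $3938.3 — that is the price the winner pays.
Vik's payoff = value − price = $3946.9 − $3938.3 = $8.6.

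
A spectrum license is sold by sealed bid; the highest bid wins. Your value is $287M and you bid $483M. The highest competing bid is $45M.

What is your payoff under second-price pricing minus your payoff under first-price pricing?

$438M

You have the highest bid, so you win under either rule.
Second-price: pay $45M → payoff $242M.
First-price: pay your own bid $483M → payoff −$196M.
Difference = $242M − (−$196M) = $438M.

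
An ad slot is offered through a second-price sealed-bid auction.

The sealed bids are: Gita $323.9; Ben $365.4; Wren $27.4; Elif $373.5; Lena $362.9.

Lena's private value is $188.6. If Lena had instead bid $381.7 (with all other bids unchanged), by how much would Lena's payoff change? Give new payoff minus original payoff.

The highest bid among the other bidders is $373.5; Lena's bid doesn't change that.
Original bid $362.9: Lena is not highest (top rival bid is $373.5); payoff $0.
Alternative bid $381.7: Lena is highest, pays the top rival bid $373.5; payoff $188.6 − $373.5 = −$184.9.
Change in payoff = −$184.9 − ($0) = −$184.9.

−$184.9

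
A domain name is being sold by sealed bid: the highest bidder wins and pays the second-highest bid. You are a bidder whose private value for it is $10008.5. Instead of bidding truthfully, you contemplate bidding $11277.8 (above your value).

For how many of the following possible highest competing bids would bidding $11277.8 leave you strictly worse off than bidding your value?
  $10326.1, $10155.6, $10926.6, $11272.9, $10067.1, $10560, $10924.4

The deviation hurts exactly when the highest competing bid lies strictly between $10008.5 and $11277.8 — overbidding then wins at a price above your value.
$10326.1: inside the interval → strictly worse (loss $317.6).
$10155.6: inside the interval → strictly worse (loss $147.1).
$10926.6: inside the interval → strictly worse (loss $918.1).
$11272.9: inside the interval → strictly worse (loss $1264.4).
$10067.1: inside the interval → strictly worse (loss $58.6).
$10560: inside the interval → strictly worse (loss $551.5).
$10924.4: inside the interval → strictly worse (loss $915.9).
Count: 7.

7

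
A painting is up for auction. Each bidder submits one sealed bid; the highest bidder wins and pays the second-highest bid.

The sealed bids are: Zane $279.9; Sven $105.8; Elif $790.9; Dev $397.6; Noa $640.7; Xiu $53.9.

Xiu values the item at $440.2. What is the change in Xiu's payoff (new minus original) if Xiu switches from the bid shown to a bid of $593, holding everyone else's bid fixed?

$0

The highest bid among the other bidders is $790.9; Xiu's bid doesn't change that.
Original bid $53.9: Xiu is not highest (top rival bid is $790.9); payoff $0.
Alternative bid $593: Xiu is not highest (top rival bid is $790.9); payoff $0.
Change in payoff = $0 − ($0) = $0.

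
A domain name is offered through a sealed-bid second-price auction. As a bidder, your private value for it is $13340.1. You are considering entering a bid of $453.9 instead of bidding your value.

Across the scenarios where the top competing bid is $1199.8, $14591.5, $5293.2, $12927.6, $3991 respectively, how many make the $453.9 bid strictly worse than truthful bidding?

The deviation hurts exactly when the highest competing bid lies strictly between $453.9 and $13340.1 — underbidding then forfeits a profitable win.
$1199.8: inside the interval → strictly worse (loss $12140.3).
$14591.5: above both → same outcome either way.
$5293.2: inside the interval → strictly worse (loss $8046.9).
$12927.6: inside the interval → strictly worse (loss $412.5).
$3991: inside the interval → strictly worse (loss $9349.1).
Count: 4.

4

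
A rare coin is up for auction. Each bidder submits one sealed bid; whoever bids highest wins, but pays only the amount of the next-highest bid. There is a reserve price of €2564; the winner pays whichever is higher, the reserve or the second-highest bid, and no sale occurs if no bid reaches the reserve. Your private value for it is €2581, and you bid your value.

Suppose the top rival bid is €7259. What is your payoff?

Your bid €2581 is below the highest competing bid €7259, so you lose. Payoff €0.

€0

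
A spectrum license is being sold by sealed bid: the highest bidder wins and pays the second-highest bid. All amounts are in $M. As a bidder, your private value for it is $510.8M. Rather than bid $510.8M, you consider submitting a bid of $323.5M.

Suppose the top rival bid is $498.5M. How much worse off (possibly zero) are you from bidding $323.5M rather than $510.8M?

Bidding your value $510.8M: you win (since $510.8M > $498.5M) and pay $498.5M. Payoff $12.3M.
Bidding $323.5M: you lose. Payoff $0M.
The competing bid $498.5M lies between your shaded bid and your value, so underbidding forfeits an item you could have won at a profitable price.
Loss from deviating = $12.3M − ($0M) = $12.3M.
Because the price is fixed by the runner-up's bid, deviating from your value can only change a good outcome into a bad one — never the reverse.

$12.3M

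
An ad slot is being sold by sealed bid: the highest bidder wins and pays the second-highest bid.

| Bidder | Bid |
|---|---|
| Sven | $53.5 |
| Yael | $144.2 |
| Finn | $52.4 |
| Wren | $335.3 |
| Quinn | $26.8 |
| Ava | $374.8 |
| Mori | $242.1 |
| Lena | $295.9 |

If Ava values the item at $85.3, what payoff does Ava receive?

−$250

Highest bid: Ava at $374.8, so Ava wins.
Second-highest bid: Wren at $335.3 — that is the price the winner pays.
Ava's payoff = value − price = $85.3 − $335.3 = −$250.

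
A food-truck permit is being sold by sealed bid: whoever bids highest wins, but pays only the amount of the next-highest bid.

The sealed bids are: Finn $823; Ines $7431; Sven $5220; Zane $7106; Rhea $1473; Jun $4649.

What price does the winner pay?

Highest bid: Ines at $7431, so Ines wins.
Second-highest bid: Zane at $7106 — that is the price the winner pays.

$7106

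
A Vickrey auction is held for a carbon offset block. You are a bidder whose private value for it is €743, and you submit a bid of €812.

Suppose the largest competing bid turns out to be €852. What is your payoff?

€0

Your bid €812 is below the highest competing bid €852, so you lose.
A losing bidder pays nothing and receives nothing: payoff = €0.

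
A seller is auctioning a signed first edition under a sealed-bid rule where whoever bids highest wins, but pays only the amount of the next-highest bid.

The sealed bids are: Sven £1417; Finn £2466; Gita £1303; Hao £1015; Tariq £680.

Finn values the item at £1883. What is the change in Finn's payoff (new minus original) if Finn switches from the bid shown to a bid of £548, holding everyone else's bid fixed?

−£466

The highest bid among the other bidders is £1417; Finn's bid doesn't change that.
Original bid £2466: Finn is highest, pays the top rival bid £1417; payoff £1883 − £1417 = £466.
Alternative bid £548: Finn is not highest (top rival bid is £1417); payoff £0.
Change in payoff = £0 − (£466) = −£466.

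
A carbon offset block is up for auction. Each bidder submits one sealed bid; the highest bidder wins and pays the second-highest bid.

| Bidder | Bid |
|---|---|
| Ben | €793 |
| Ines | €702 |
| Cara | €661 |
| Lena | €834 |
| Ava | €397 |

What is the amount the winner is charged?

€793

Highest bid: Lena at €834, so Lena wins.
Second-highest bid: Ben at €793 — that is the price the winner pays.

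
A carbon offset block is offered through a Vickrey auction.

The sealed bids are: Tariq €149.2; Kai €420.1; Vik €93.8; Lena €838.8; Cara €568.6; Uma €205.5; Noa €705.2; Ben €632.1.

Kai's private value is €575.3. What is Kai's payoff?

Highest bid: Lena at €838.8, so Lena wins.
Second-highest bid: Noa at €705.2 — that is the price the winner pays.
Kai did not win, so Kai pays nothing and receives nothing: payoff €0.

€0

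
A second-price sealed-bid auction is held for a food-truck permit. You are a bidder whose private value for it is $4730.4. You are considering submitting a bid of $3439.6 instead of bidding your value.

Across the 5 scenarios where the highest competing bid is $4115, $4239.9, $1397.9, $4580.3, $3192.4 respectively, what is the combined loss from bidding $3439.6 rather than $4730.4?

The deviation costs you only when the competing bid falls strictly between $3439.6 and $4730.4; elsewhere both bids give the same outcome.
$4115: truthful payoff $615.4, deviation payoff $0 → loss $615.4.
$4239.9: truthful payoff $490.5, deviation payoff $0 → loss $490.5.
$1397.9: outcomes coincide → loss $0.
$4580.3: truthful payoff $150.1, deviation payoff $0 → loss $150.1.
$3192.4: outcomes coincide → loss $0.
Total loss = $615.4 + $490.5 + $150.1 = $1256.

$1256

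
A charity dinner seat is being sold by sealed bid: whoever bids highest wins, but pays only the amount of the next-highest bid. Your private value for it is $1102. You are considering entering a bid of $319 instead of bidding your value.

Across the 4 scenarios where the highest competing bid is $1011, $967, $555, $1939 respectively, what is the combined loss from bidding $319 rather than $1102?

$773

The deviation costs you only when the competing bid falls strictly between $319 and $1102; elsewhere both bids give the same outcome.
$1011: truthful payoff $91, deviation payoff $0 → loss $91.
$967: truthful payoff $135, deviation payoff $0 → loss $135.
$555: truthful payoff $547, deviation payoff $0 → loss $547.
$1939: outcomes coincide → loss $0.
Total loss = $91 + $135 + $547 = $773.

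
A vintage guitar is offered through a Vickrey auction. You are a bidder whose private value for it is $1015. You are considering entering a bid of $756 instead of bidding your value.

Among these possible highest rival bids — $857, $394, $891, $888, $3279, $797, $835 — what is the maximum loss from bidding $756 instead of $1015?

$218

$857: truthful gives $158, deviation gives $0 → loss $158.
$394: same outcome either way → loss $0.
$891: truthful gives $124, deviation gives $0 → loss $124.
$888: truthful gives $127, deviation gives $0 → loss $127.
$3279: same outcome either way → loss $0.
$797: truthful gives $218, deviation gives $0 → loss $218.
$835: truthful gives $180, deviation gives $0 → loss $180.
Maximum loss: $218.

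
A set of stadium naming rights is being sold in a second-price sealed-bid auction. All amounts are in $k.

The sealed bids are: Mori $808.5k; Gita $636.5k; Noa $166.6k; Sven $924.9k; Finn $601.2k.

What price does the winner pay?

Highest bid: Sven at $924.9k, so Sven wins.
Second-highest bid: Mori at $808.5k — that is the price the winner pays.

$808.5k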